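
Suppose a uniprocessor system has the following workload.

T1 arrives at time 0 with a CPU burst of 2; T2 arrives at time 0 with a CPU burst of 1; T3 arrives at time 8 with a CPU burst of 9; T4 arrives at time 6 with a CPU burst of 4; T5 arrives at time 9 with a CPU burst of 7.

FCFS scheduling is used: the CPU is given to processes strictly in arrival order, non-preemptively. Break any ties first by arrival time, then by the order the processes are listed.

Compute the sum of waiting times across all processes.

Schedule: | T1 0-2 | T2 2-3 | idle 3-6 | T4 6-10 | T3 10-19 | T5 19-26 |
Completion: T1=2  T2=3  T3=19  T4=10  T5=26
Turnaround (C−A): T1=2  T2=3  T3=11  T4=4  T5=17
Waiting = turnaround − burst: T1=0, T2=2, T3=2, T4=0, T5=10
Total waiting = 0 + 2 + 2 + 0 + 10 = 14

14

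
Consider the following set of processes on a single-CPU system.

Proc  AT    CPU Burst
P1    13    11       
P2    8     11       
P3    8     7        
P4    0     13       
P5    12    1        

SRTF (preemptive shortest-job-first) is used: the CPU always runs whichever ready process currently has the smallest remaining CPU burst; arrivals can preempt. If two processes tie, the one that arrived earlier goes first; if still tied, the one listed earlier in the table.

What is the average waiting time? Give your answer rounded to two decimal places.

7.80

Schedule: | P4 0-13 | P5 13-14 | P3 14-21 | P2 21-32 | P1 32-43 |
Completion: P1=43  P2=32  P3=21  P4=13  P5=14
Turnaround (C−A): P1=30  P2=24  P3=13  P4=13  P5=2
Waiting times: P1=19, P2=13, P3=6, P4=0, P5=1
Average waiting = (19+13+6+0+1) / 5 = 39/5 = 7.80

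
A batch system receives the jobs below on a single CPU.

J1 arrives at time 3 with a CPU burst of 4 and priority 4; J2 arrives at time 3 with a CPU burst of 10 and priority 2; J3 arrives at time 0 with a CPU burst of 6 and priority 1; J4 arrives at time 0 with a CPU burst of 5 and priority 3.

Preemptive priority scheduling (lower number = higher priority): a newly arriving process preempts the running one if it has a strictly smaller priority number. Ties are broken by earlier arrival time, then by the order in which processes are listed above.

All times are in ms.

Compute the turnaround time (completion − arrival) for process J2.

Schedule: | J3 0-6 | J2 6-16 | J4 16-21 | J1 21-25 |
Completion: J1=25  J2=16  J3=6  J4=21
Turnaround(J2) = completion − arrival = 16 − 3 = 13

13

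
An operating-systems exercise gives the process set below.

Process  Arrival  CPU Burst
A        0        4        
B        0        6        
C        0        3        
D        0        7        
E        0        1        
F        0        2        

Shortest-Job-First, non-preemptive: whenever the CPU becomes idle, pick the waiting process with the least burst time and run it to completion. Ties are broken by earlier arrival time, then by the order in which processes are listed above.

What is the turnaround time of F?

Schedule: | E 0-1 | F 1-3 | C 3-6 | A 6-10 | B 10-16 | D 16-23 |
Completion: A=10  B=16  C=6  D=23  E=1  F=3
Turnaround (C−A): A=10  B=16  C=6  D=23  E=1  F=3
Turnaround(F) = completion − arrival = 3 − 0 = 3

3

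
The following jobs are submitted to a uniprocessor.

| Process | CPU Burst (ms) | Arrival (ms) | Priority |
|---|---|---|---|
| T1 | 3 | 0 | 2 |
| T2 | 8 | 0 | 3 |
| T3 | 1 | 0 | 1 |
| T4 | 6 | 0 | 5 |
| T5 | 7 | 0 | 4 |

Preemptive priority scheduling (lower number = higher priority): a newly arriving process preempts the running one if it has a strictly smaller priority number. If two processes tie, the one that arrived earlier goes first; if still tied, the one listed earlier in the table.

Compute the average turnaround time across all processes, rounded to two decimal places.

Schedule: | T3 0-1 | T1 1-4 | T2 4-12 | T5 12-19 | T4 19-25 |
Completion: T1=4  T2=12  T3=1  T4=25  T5=19
Turnaround times: T1=4, T2=12, T3=1, T4=25, T5=19
Average turnaround = (4+12+1+25+19) / 5 = 61/5 = 12.20

12.20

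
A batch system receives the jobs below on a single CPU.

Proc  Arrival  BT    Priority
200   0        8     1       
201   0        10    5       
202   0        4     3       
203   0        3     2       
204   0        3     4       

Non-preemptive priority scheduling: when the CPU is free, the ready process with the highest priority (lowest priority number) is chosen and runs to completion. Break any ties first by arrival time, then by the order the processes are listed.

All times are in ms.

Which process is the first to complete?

200

Gantt: | 200 0-8 | 203 8-11 | 202 11-15 | 204 15-18 | 201 18-28 |
Completion: 200=8  201=28  202=15  203=11  204=18
Turnaround (C−A): 200=8  201=28  202=15  203=11  204=18
Finish order: 200 → 203 → 202 → 204 → 201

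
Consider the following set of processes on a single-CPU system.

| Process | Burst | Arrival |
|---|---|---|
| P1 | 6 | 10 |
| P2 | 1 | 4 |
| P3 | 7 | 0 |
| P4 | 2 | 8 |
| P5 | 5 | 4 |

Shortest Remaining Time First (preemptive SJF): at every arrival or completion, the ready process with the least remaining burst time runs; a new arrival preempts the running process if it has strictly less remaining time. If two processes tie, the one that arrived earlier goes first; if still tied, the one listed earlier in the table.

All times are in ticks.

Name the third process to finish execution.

P4

Gantt: | P3 0-4 | P2 4-5 | P3 5-8 | P4 8-10 | P5 10-15 | P1 15-21 |
Completion: P1=21  P2=5  P3=8  P4=10  P5=15
Turnaround (C−A): P1=11  P2=1  P3=8  P4=2  P5=11
Finish order: P2 → P3 → P4 → P5 → P1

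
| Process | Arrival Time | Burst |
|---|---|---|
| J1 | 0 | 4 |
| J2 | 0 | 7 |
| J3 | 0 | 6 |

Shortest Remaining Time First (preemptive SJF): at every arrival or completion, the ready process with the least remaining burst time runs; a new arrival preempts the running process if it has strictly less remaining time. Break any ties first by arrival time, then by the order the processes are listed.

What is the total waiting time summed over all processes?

14

Schedule: | J1 0-4 | J3 4-10 | J2 10-17 |
Completion: J1=4  J2=17  J3=10
Waiting = turnaround − burst: J1=0, J2=10, J3=4
Total waiting = 0 + 10 + 4 = 14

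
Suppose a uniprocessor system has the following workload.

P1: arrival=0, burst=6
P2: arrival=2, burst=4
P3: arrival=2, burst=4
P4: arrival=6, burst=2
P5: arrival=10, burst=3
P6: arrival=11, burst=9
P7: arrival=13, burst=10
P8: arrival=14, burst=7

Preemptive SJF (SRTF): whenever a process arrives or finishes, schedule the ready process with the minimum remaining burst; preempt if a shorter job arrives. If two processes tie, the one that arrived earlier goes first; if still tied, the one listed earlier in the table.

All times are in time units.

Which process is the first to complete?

Timeline: | P1 0-6 | P4 6-8 | P2 8-12 | P5 12-15 | P3 15-19 | P8 19-26 | P6 26-35 | P7 35-45 |
Completion: P1=6  P2=12  P3=19  P4=8  P5=15  P6=35  P7=45  P8=26
Turnaround (C−A): P1=6  P2=10  P3=17  P4=2  P5=5  P6=24  P7=32  P8=12
Finish order: P1 → P4 → P2 → P5 → P3 → P8 → P6 → P7

P1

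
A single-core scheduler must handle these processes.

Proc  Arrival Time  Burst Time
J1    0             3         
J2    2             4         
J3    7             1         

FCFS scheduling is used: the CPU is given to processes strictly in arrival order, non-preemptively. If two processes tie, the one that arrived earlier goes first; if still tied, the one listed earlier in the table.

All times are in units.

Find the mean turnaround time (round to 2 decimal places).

Schedule: | J1 0-3 | J2 3-7 | J3 7-8 |
Completion: J1=3  J2=7  J3=8
Turnaround times: J1=3, J2=5, J3=1
Average turnaround = (3+5+1) / 3 = 9/3 = 3.00

3.00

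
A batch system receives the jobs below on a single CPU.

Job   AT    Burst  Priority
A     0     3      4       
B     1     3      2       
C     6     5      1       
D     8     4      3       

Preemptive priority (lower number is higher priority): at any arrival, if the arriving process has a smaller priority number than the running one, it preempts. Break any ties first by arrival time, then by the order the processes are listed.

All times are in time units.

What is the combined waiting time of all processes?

Timeline: | A 0-1 | B 1-4 | A 4-6 | C 6-11 | D 11-15 |
Completion: A=6  B=4  C=11  D=15
Waiting = turnaround − burst: A=3, B=0, C=0, D=3
Total waiting = 3 + 0 + 0 + 3 = 6

6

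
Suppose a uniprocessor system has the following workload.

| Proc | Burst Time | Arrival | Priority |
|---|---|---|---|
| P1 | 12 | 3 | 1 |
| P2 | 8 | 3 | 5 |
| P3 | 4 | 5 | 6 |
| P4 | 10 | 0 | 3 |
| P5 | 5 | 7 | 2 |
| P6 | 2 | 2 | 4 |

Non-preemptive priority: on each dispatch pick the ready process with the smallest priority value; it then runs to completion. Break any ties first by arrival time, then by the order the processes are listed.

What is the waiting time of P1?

Timeline: | P4 0-10 | P1 10-22 | P5 22-27 | P6 27-29 | P2 29-37 | P3 37-41 |
Completion: P1=22  P2=37  P3=41  P4=10  P5=27  P6=29
Turnaround (C−A): P1=19  P2=34  P3=36  P4=10  P5=20  P6=27
Waiting(P1) = turnaround − burst = 19 − 12 = 7

7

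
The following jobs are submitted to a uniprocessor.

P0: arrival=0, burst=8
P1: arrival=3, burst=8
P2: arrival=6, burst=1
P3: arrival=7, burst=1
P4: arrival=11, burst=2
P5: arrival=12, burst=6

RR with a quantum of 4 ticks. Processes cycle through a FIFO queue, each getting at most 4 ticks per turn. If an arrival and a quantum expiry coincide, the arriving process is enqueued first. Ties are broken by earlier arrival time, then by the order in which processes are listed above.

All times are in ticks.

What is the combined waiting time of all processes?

Timeline: | P0 0-4 | P1 4-8 | P0 8-12 | P2 12-13 | P3 13-14 | P1 14-18 | P4 18-20 | P5 20-26 |
Completion: P0=12  P1=18  P2=13  P3=14  P4=20  P5=26
Waiting = turnaround − burst: P0=4, P1=7, P2=6, P3=6, P4=7, P5=8
Total waiting = 4 + 7 + 6 + 6 + 7 + 8 = 38

38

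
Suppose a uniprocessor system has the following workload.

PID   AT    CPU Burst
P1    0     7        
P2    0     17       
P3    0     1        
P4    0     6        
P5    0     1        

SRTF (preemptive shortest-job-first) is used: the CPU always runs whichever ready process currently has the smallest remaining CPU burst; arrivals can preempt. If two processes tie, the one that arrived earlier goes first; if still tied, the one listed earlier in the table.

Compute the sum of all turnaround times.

Gantt: | P3 0-1 | P5 1-2 | P4 2-8 | P1 8-15 | P2 15-32 |
Completion: P1=15  P2=32  P3=1  P4=8  P5=2
Turnaround = completion − arrival: P1=15, P2=32, P3=1, P4=8, P5=2
Total turnaround = 15 + 32 + 1 + 8 + 2 = 58

58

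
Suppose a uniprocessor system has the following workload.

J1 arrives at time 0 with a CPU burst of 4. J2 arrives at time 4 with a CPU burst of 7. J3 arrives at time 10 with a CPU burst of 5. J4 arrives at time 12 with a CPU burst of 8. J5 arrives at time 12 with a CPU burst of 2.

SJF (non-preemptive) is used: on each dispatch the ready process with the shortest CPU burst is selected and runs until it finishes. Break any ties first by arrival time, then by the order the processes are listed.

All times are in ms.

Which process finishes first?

Timeline: | J1 0-4 | J2 4-11 | J3 11-16 | J5 16-18 | J4 18-26 |
Completion: J1=4  J2=11  J3=16  J4=26  J5=18
Turnaround (C−A): J1=4  J2=7  J3=6  J4=14  J5=6
Finish order: J1 → J2 → J3 → J5 → J4

J1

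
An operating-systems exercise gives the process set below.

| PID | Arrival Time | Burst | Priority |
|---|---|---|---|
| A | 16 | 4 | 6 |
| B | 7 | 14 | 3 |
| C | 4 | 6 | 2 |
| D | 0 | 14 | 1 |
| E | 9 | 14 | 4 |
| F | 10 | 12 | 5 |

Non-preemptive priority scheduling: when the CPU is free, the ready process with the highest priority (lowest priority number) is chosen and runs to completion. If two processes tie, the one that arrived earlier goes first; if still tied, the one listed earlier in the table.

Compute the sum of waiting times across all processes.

130

Schedule: | D 0-14 | C 14-20 | B 20-34 | E 34-48 | F 48-60 | A 60-64 |
Completion: A=64  B=34  C=20  D=14  E=48  F=60
Turnaround (C−A): A=48  B=27  C=16  D=14  E=39  F=50
Waiting = turnaround − burst: A=44, B=13, C=10, D=0, E=25, F=38
Total waiting = 44 + 13 + 10 + 0 + 25 + 38 = 130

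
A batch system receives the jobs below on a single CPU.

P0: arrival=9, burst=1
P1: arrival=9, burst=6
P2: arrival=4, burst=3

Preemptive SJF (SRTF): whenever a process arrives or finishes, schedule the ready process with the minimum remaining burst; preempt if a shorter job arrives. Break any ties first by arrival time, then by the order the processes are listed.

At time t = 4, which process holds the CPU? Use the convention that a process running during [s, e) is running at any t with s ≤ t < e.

P2

Timeline: | idle 0-4 | P2 4-7 | idle 7-9 | P0 9-10 | P1 10-16 |
Completion: P0=10  P1=16  P2=7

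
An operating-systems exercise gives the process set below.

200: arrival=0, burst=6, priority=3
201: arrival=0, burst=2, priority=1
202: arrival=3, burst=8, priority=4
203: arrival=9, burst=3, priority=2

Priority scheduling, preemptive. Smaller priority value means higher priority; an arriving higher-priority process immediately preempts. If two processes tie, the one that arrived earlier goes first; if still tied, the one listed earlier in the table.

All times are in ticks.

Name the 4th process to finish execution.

Schedule: | 201 0-2 | 200 2-8 | 202 8-9 | 203 9-12 | 202 12-19 |
Completion: 200=8  201=2  202=19  203=12
Finish order: 201 → 200 → 203 → 202

202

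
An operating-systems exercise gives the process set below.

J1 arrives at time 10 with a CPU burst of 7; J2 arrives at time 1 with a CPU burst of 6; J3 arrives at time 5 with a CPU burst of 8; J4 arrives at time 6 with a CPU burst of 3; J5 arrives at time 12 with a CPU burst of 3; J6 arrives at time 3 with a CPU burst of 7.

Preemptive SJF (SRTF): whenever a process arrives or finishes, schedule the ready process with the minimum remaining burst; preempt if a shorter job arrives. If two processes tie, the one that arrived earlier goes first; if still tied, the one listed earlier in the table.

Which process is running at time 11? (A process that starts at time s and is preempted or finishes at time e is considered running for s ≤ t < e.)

Schedule: | idle 0-1 | J2 1-7 | J4 7-10 | J6 10-12 | J5 12-15 | J6 15-20 | J1 20-27 | J3 27-35 |
Completion: J1=27  J2=7  J3=35  J4=10  J5=15  J6=20
Turnaround (C−A): J1=17  J2=6  J3=30  J4=4  J5=3  J6=17

J6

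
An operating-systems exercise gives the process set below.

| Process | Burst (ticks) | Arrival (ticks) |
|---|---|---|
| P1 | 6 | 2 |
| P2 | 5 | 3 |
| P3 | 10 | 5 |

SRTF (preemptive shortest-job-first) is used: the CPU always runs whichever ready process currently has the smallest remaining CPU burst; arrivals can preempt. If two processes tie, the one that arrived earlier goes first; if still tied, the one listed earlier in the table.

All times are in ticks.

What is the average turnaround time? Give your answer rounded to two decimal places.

Timeline: | idle 0-2 | P1 2-8 | P2 8-13 | P3 13-23 |
Completion: P1=8  P2=13  P3=23
Turnaround (C−A): P1=6  P2=10  P3=18
Turnaround times: P1=6, P2=10, P3=18
Average turnaround = (6+10+18) / 3 = 34/3 = 11.33

11.33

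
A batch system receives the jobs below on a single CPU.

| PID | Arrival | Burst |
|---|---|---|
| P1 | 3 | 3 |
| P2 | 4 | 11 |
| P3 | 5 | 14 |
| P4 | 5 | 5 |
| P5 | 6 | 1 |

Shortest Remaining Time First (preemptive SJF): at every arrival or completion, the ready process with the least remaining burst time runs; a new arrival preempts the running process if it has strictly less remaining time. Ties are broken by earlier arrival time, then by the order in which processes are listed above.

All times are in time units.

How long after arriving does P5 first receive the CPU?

0

Gantt: | idle 0-3 | P1 3-6 | P5 6-7 | P4 7-12 | P2 12-23 | P3 23-37 |
Completion: P1=6  P2=23  P3=37  P4=12  P5=7
Response(P5) = first start − arrival = 6 − 6 = 0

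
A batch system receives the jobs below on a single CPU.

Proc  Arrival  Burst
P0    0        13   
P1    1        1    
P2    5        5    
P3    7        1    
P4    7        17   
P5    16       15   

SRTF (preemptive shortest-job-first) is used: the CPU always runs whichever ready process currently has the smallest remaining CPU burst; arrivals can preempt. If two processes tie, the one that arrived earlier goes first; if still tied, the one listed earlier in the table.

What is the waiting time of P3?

0

Timeline: | P0 0-1 | P1 1-2 | P0 2-5 | P2 5-7 | P3 7-8 | P2 8-11 | P0 11-20 | P5 20-35 | P4 35-52 |
Completion: P0=20  P1=2  P2=11  P3=8  P4=52  P5=35
Waiting(P3) = turnaround − burst = 1 − 1 = 0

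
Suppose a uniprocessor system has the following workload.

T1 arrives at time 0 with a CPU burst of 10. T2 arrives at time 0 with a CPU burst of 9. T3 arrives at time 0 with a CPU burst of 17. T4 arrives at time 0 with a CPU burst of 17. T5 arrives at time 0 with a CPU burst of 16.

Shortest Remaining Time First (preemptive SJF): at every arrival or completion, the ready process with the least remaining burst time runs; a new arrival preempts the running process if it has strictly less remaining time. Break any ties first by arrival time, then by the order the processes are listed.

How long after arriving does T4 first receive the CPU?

52

Gantt: | T2 0-9 | T1 9-19 | T5 19-35 | T3 35-52 | T4 52-69 |
Completion: T1=19  T2=9  T3=52  T4=69  T5=35
Turnaround (C−A): T1=19  T2=9  T3=52  T4=69  T5=35
Response(T4) = first start − arrival = 52 − 0 = 52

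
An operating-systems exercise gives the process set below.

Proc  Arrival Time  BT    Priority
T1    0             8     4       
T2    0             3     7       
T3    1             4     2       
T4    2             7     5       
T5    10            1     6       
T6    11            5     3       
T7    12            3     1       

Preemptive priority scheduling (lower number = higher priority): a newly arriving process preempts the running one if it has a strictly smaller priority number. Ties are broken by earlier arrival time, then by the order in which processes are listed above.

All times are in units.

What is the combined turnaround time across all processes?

Timeline: | T1 0-1 | T3 1-5 | T1 5-11 | T6 11-12 | T7 12-15 | T6 15-19 | T1 19-20 | T4 20-27 | T5 27-28 | T2 28-31 |
Completion: T1=20  T2=31  T3=5  T4=27  T5=28  T6=19  T7=15
Turnaround (C−A): T1=20  T2=31  T3=4  T4=25  T5=18  T6=8  T7=3
Turnaround = completion − arrival: T1=20, T2=31, T3=4, T4=25, T5=18, T6=8, T7=3
Total turnaround = 20 + 31 + 4 + 25 + 18 + 8 + 3 = 109

109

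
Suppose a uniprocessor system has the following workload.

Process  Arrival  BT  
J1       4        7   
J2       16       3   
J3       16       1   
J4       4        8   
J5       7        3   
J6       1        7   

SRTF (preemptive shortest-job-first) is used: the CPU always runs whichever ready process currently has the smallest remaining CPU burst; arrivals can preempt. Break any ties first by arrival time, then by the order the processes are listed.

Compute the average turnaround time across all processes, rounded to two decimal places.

9.83

Timeline: | idle 0-1 | J6 1-8 | J5 8-11 | J1 11-16 | J3 16-17 | J1 17-19 | J2 19-22 | J4 22-30 |
Completion: J1=19  J2=22  J3=17  J4=30  J5=11  J6=8
Turnaround (C−A): J1=15  J2=6  J3=1  J4=26  J5=4  J6=7
Turnaround times: J1=15, J2=6, J3=1, J4=26, J5=4, J6=7
Average turnaround = (15+6+1+26+4+7) / 6 = 59/6 = 9.83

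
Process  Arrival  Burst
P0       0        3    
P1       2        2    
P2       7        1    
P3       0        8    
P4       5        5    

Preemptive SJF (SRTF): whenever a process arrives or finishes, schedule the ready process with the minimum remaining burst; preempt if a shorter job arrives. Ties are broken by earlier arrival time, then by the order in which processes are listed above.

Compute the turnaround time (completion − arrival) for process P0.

Schedule: | P0 0-3 | P1 3-5 | P4 5-7 | P2 7-8 | P4 8-11 | P3 11-19 |
Completion: P0=3  P1=5  P2=8  P3=19  P4=11
Turnaround (C−A): P0=3  P1=3  P2=1  P3=19  P4=6
Turnaround(P0) = completion − arrival = 3 − 0 = 3

3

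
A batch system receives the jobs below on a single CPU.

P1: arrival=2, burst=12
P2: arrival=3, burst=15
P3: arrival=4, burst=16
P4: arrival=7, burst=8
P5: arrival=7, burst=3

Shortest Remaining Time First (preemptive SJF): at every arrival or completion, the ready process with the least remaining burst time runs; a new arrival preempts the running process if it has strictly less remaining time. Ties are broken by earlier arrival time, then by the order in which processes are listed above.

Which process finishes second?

P1

Timeline: | idle 0-2 | P1 2-7 | P5 7-10 | P1 10-17 | P4 17-25 | P2 25-40 | P3 40-56 |
Completion: P1=17  P2=40  P3=56  P4=25  P5=10
Finish order: P5 → P1 → P4 → P2 → P3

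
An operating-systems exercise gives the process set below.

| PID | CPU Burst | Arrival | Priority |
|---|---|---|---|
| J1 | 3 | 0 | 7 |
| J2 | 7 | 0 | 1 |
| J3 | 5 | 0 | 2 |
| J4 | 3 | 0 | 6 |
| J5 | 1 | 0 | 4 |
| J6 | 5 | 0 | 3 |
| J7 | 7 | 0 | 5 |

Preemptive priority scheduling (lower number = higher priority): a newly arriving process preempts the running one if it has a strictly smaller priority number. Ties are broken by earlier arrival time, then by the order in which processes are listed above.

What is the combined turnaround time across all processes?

138

Schedule: | J2 0-7 | J3 7-12 | J6 12-17 | J5 17-18 | J7 18-25 | J4 25-28 | J1 28-31 |
Completion: J1=31  J2=7  J3=12  J4=28  J5=18  J6=17  J7=25
Turnaround (C−A): J1=31  J2=7  J3=12  J4=28  J5=18  J6=17  J7=25
Turnaround = completion − arrival: J1=31, J2=7, J3=12, J4=28, J5=18, J6=17, J7=25
Total turnaround = 31 + 7 + 12 + 28 + 18 + 17 + 25 = 138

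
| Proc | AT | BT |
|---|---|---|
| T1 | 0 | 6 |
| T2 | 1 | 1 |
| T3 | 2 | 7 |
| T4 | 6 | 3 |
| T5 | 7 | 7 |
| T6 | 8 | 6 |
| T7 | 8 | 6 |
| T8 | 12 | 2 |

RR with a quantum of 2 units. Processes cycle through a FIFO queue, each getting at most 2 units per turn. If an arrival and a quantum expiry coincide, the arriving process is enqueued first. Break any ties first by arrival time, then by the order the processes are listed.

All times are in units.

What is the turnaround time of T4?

16

Schedule: | T1 0-2 | T2 2-3 | T3 3-5 | T1 5-7 | T3 7-9 | T4 9-11 | T5 11-13 | T1 13-15 | T6 15-17 | T7 17-19 | T3 19-21 | T4 21-22 | T8 22-24 | T5 24-26 | T6 26-28 | T7 28-30 | T3 30-31 | T5 31-33 | T6 33-35 | T7 35-37 | T5 37-38 |
Completion: T1=15  T2=3  T3=31  T4=22  T5=38  T6=35  T7=37  T8=24
Turnaround (C−A): T1=15  T2=2  T3=29  T4=16  T5=31  T6=27  T7=29  T8=12
Turnaround(T4) = completion − arrival = 22 − 6 = 16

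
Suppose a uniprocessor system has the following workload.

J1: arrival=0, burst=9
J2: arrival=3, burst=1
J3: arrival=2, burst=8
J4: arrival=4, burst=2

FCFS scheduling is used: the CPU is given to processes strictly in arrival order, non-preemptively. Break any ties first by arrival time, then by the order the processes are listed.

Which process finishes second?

J3

Timeline: | J1 0-9 | J3 9-17 | J2 17-18 | J4 18-20 |
Completion: J1=9  J2=18  J3=17  J4=20
Finish order: J1 → J3 → J2 → J4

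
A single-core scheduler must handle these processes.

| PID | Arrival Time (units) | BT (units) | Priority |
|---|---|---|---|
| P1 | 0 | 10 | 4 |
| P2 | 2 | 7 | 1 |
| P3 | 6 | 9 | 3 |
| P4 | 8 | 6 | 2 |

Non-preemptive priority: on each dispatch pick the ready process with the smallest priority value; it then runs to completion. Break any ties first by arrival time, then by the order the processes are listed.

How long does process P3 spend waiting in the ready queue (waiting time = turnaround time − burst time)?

Schedule: | P1 0-10 | P2 10-17 | P4 17-23 | P3 23-32 |
Completion: P1=10  P2=17  P3=32  P4=23
Turnaround (C−A): P1=10  P2=15  P3=26  P4=15
Waiting(P3) = turnaround − burst = 26 − 9 = 17

17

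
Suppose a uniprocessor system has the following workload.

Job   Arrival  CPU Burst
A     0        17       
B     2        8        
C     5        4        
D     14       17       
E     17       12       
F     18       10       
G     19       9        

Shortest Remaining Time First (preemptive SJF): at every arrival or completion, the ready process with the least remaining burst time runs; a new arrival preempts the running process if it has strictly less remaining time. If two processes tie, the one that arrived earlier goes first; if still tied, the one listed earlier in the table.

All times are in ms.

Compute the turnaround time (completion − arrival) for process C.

Schedule: | A 0-2 | B 2-5 | C 5-9 | B 9-14 | A 14-18 | F 18-28 | G 28-37 | A 37-48 | E 48-60 | D 60-77 |
Completion: A=48  B=14  C=9  D=77  E=60  F=28  G=37
Turnaround (C−A): A=48  B=12  C=4  D=63  E=43  F=10  G=18
Turnaround(C) = completion − arrival = 9 − 5 = 4

4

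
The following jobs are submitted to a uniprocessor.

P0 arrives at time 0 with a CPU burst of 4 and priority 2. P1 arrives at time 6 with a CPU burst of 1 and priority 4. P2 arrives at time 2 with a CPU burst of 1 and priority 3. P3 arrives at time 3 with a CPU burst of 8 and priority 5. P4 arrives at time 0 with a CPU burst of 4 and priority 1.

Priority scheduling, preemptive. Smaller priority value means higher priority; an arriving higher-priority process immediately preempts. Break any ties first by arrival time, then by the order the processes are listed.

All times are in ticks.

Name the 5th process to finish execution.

Gantt: | P4 0-4 | P0 4-8 | P2 8-9 | P1 9-10 | P3 10-18 |
Completion: P0=8  P1=10  P2=9  P3=18  P4=4
Finish order: P4 → P0 → P2 → P1 → P3

P3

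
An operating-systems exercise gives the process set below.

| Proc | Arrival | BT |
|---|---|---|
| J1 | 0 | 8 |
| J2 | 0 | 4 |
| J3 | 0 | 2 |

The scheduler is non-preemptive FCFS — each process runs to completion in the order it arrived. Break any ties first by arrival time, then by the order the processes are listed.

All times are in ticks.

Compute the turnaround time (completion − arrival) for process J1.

Timeline: | J1 0-8 | J2 8-12 | J3 12-14 |
Completion: J1=8  J2=12  J3=14
Turnaround (C−A): J1=8  J2=12  J3=14
Turnaround(J1) = completion − arrival = 8 − 0 = 8

8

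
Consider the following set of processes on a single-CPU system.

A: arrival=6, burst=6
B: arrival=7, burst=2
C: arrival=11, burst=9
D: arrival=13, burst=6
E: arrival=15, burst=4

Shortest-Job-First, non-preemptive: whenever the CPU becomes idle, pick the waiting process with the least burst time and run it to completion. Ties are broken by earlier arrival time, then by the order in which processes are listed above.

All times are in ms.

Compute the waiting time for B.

Schedule: | idle 0-6 | A 6-12 | B 12-14 | D 14-20 | E 20-24 | C 24-33 |
Completion: A=12  B=14  C=33  D=20  E=24
Waiting(B) = turnaround − burst = 7 − 2 = 5

5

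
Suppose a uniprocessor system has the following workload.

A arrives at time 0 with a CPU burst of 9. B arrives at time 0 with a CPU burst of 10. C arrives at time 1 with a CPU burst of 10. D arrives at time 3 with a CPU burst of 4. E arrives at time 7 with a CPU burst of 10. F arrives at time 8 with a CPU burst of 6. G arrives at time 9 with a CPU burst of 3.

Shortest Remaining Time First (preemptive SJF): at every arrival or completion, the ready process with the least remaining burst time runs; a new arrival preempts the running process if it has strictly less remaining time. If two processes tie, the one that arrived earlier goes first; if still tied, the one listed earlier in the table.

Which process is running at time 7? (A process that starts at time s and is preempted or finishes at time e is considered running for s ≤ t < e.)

Gantt: | A 0-3 | D 3-7 | A 7-9 | G 9-12 | A 12-16 | F 16-22 | B 22-32 | C 32-42 | E 42-52 |
Completion: A=16  B=32  C=42  D=7  E=52  F=22  G=12
Turnaround (C−A): A=16  B=32  C=41  D=4  E=45  F=14  G=3

A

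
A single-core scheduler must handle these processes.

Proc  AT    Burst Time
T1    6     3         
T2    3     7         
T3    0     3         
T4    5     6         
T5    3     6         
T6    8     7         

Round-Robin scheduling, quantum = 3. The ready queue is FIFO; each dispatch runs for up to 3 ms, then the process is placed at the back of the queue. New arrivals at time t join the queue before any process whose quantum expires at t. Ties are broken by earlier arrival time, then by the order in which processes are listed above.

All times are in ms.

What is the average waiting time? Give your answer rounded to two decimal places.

Gantt: | T3 0-3 | T2 3-6 | T5 6-9 | T4 9-12 | T1 12-15 | T2 15-18 | T6 18-21 | T5 21-24 | T4 24-27 | T2 27-28 | T6 28-32 |
Completion: T1=15  T2=28  T3=3  T4=27  T5=24  T6=32
Waiting times: T1=6, T2=18, T3=0, T4=16, T5=15, T6=17
Average waiting = (6+18+0+16+15+17) / 6 = 72/6 = 12.00

12.00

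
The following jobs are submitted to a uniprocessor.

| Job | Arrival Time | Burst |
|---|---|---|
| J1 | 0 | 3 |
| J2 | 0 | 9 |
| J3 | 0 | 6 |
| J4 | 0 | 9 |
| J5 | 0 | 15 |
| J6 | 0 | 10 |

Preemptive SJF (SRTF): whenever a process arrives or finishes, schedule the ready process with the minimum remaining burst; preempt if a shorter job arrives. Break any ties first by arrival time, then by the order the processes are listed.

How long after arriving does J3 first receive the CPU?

Gantt: | J1 0-3 | J3 3-9 | J2 9-18 | J4 18-27 | J6 27-37 | J5 37-52 |
Completion: J1=3  J2=18  J3=9  J4=27  J5=52  J6=37
Turnaround (C−A): J1=3  J2=18  J3=9  J4=27  J5=52  J6=37
Response(J3) = first start − arrival = 3 − 0 = 3

3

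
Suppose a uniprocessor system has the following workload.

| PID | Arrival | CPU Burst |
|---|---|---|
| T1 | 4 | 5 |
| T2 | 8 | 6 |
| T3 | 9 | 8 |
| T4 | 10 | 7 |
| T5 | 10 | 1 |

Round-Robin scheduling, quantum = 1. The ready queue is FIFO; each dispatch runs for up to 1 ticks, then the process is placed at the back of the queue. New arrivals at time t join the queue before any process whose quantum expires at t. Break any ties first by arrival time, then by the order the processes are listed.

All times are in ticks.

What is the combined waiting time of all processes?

Gantt: | idle 0-4 | T1 4-8 | T2 8-9 | T1 9-10 | T3 10-11 | T2 11-12 | T4 12-13 | T5 13-14 | T3 14-15 | T2 15-16 | T4 16-17 | T3 17-18 | T2 18-19 | T4 19-20 | T3 20-21 | T2 21-22 | T4 22-23 | T3 23-24 | T2 24-25 | T4 25-26 | T3 26-27 | T4 27-28 | T3 28-29 | T4 29-30 | T3 30-31 |
Completion: T1=10  T2=25  T3=31  T4=30  T5=14
Turnaround (C−A): T1=6  T2=17  T3=22  T4=20  T5=4
Waiting = turnaround − burst: T1=1, T2=11, T3=14, T4=13, T5=3
Total waiting = 1 + 11 + 14 + 13 + 3 = 42

42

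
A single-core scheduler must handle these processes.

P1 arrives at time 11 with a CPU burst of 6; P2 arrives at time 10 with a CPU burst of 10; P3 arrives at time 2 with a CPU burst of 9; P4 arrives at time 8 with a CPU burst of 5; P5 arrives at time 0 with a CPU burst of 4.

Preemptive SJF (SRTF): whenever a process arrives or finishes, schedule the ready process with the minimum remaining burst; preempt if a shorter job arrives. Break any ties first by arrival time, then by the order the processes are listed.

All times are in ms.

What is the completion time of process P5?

4

Gantt: | P5 0-4 | P3 4-13 | P4 13-18 | P1 18-24 | P2 24-34 |
Completion: P1=24  P2=34  P3=13  P4=18  P5=4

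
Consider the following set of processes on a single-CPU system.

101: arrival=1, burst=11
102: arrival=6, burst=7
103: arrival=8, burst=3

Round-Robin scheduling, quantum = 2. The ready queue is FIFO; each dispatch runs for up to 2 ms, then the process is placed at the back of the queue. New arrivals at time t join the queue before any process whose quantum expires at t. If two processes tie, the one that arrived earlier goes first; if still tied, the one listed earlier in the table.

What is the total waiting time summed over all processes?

25

Schedule: | idle 0-1 | 101 1-7 | 102 7-9 | 101 9-11 | 103 11-13 | 102 13-15 | 101 15-17 | 103 17-18 | 102 18-20 | 101 20-21 | 102 21-22 |
Completion: 101=21  102=22  103=18
Waiting = turnaround − burst: 101=9, 102=9, 103=7
Total waiting = 9 + 9 + 7 = 25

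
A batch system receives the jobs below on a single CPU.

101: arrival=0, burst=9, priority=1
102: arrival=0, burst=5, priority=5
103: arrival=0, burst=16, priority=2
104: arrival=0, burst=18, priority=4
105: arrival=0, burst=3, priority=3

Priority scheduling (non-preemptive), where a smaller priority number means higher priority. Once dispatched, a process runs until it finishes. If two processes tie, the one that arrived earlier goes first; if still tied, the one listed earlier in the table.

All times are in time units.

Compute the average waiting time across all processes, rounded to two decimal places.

21.60

Schedule: | 101 0-9 | 103 9-25 | 105 25-28 | 104 28-46 | 102 46-51 |
Completion: 101=9  102=51  103=25  104=46  105=28
Waiting times: 101=0, 102=46, 103=9, 104=28, 105=25
Average waiting = (0+46+9+28+25) / 5 = 108/5 = 21.60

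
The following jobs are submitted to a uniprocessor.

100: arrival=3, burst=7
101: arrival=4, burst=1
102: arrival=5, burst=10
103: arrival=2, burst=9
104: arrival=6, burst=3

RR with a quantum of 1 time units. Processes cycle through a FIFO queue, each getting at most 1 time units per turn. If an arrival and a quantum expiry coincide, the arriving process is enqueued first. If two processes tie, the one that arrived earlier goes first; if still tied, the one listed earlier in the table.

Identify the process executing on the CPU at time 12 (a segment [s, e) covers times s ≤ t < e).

103

Timeline: | idle 0-2 | 103 2-3 | 100 3-4 | 103 4-5 | 101 5-6 | 100 6-7 | 102 7-8 | 103 8-9 | 104 9-10 | 100 10-11 | 102 11-12 | 103 12-13 | 104 13-14 | 100 14-15 | 102 15-16 | 103 16-17 | 104 17-18 | 100 18-19 | 102 19-20 | 103 20-21 | 100 21-22 | 102 22-23 | 103 23-24 | 100 24-25 | 102 25-26 | 103 26-27 | 102 27-28 | 103 28-29 | 102 29-32 |
Completion: 100=25  101=6  102=32  103=29  104=18
Turnaround (C−A): 100=22  101=2  102=27  103=27  104=12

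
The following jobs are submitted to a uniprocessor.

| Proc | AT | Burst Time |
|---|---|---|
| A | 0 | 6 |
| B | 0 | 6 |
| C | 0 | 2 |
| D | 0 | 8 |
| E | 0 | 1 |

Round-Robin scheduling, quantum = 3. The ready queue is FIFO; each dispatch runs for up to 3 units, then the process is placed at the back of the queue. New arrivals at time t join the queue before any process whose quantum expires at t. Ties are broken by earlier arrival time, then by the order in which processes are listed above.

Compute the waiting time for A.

Gantt: | A 0-3 | B 3-6 | C 6-8 | D 8-11 | E 11-12 | A 12-15 | B 15-18 | D 18-23 |
Completion: A=15  B=18  C=8  D=23  E=12
Turnaround (C−A): A=15  B=18  C=8  D=23  E=12
Waiting(A) = turnaround − burst = 15 − 6 = 9

9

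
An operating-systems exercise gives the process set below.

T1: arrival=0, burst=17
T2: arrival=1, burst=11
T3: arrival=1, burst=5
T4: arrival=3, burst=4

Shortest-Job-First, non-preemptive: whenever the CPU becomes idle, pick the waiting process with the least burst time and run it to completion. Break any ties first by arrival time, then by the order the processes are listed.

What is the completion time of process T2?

37

Gantt: | T1 0-17 | T4 17-21 | T3 21-26 | T2 26-37 |
Completion: T1=17  T2=37  T3=26  T4=21
Turnaround (C−A): T1=17  T2=36  T3=25  T4=18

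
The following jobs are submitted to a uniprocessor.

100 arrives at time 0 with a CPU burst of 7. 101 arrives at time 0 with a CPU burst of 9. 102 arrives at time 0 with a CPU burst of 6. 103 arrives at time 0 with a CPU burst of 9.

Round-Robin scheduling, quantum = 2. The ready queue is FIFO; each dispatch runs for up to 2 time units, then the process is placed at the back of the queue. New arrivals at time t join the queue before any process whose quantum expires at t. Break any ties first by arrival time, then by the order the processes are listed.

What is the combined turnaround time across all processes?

108

Schedule: | 100 0-2 | 101 2-4 | 102 4-6 | 103 6-8 | 100 8-10 | 101 10-12 | 102 12-14 | 103 14-16 | 100 16-18 | 101 18-20 | 102 20-22 | 103 22-24 | 100 24-25 | 101 25-27 | 103 27-29 | 101 29-30 | 103 30-31 |
Completion: 100=25  101=30  102=22  103=31
Turnaround (C−A): 100=25  101=30  102=22  103=31
Turnaround = completion − arrival: 100=25, 101=30, 102=22, 103=31
Total turnaround = 25 + 30 + 22 + 31 = 108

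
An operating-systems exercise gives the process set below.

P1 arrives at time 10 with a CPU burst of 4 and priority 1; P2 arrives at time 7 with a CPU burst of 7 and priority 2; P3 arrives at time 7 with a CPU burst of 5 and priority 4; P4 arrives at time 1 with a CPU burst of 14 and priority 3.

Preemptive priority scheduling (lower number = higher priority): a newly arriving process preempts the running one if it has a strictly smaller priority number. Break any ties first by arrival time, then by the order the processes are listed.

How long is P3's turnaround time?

24

Timeline: | idle 0-1 | P4 1-7 | P2 7-10 | P1 10-14 | P2 14-18 | P4 18-26 | P3 26-31 |
Completion: P1=14  P2=18  P3=31  P4=26
Turnaround (C−A): P1=4  P2=11  P3=24  P4=25
Turnaround(P3) = completion − arrival = 31 − 7 = 24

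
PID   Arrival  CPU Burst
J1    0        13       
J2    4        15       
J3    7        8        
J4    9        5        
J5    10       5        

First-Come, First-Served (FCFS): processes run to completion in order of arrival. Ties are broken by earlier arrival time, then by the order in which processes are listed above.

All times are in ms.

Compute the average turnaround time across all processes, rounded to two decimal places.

26.80

Timeline: | J1 0-13 | J2 13-28 | J3 28-36 | J4 36-41 | J5 41-46 |
Completion: J1=13  J2=28  J3=36  J4=41  J5=46
Turnaround times: J1=13, J2=24, J3=29, J4=32, J5=36
Average turnaround = (13+24+29+32+36) / 5 = 134/5 = 26.80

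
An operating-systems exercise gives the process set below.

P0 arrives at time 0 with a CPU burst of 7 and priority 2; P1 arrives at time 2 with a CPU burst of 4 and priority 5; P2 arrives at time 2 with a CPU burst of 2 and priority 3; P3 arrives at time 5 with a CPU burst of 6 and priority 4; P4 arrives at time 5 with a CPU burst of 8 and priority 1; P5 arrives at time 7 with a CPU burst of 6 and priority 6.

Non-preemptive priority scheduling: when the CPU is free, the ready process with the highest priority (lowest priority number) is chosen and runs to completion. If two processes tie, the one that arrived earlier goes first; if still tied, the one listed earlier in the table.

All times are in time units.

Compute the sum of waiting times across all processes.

Schedule: | P0 0-7 | P4 7-15 | P2 15-17 | P3 17-23 | P1 23-27 | P5 27-33 |
Completion: P0=7  P1=27  P2=17  P3=23  P4=15  P5=33
Waiting = turnaround − burst: P0=0, P1=21, P2=13, P3=12, P4=2, P5=20
Total waiting = 0 + 21 + 13 + 12 + 2 + 20 = 68

68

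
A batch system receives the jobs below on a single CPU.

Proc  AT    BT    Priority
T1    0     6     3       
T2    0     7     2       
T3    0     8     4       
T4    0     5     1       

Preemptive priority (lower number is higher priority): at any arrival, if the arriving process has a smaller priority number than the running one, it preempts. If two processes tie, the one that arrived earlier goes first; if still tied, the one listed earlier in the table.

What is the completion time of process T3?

Schedule: | T4 0-5 | T2 5-12 | T1 12-18 | T3 18-26 |
Completion: T1=18  T2=12  T3=26  T4=5
Turnaround (C−A): T1=18  T2=12  T3=26  T4=5

26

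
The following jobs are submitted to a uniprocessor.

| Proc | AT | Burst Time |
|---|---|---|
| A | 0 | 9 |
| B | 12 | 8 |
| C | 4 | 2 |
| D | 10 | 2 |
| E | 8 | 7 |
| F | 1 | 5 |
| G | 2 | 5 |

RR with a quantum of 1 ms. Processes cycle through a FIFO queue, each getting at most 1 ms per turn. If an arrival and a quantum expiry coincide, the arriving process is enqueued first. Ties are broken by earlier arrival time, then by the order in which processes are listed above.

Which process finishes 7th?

B

Gantt: | A 0-1 | F 1-2 | A 2-3 | G 3-4 | F 4-5 | A 5-6 | C 6-7 | G 7-8 | F 8-9 | A 9-10 | C 10-11 | E 11-12 | G 12-13 | F 13-14 | D 14-15 | A 15-16 | B 16-17 | E 17-18 | G 18-19 | F 19-20 | D 20-21 | A 21-22 | B 22-23 | E 23-24 | G 24-25 | A 25-26 | B 26-27 | E 27-28 | A 28-29 | B 29-30 | E 30-31 | A 31-32 | B 32-33 | E 33-34 | B 34-35 | E 35-36 | B 36-38 |
Completion: A=32  B=38  C=11  D=21  E=36  F=20  G=25
Finish order: C → F → D → G → A → E → B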